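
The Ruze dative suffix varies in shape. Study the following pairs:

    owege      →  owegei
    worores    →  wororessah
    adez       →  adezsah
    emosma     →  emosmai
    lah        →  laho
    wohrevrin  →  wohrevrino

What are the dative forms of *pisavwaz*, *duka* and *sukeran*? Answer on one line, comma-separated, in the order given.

The pattern is sibilance of the final sound: -sah when the stem ends in a sibilant (*worores*, *adez*); -o when the stem ends in a non-sibilant consonant (*lah*, *wohrevrin*); -i when the stem ends in a vowel (*owege*, *emosma*).
*pisavwaz* — final sound /z/ (a sibilant) → -sah → *pisavwazsah*.
*duka* — final sound /a/ (a vowel) → -i → *dukai*.
The final sound of *sukeran* is /n/, which is a non-sibilant consonant, so the suffix is -o, giving *sukerano*.

pisavwazsah, dukai, sukerano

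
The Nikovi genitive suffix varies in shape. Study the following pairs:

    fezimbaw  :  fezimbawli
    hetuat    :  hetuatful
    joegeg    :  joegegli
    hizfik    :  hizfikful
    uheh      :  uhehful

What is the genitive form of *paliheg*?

The pattern is voicing of the final consonant: -ful when the stem ends in a voiceless consonant (*hetuat*, *hizfik*, *uheh*); -li when the stem ends in a voiced consonant (*fezimbaw*, *joegeg*).
Since the final consonant of *paliheg* is /g/ (voiced), it takes -li, giving *palihegli*.

palihegli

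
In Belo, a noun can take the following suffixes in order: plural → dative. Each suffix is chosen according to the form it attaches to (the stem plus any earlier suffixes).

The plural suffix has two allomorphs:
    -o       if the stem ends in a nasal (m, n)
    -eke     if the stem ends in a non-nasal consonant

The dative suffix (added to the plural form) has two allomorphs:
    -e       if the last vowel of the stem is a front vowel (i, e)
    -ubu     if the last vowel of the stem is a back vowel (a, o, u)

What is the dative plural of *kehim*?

kehimoubu

Since the final consonant of *kehim* is /m/ (a nasal), it takes -o, giving *kehimo*.
Since the last vowel of the plural form *kehimo* is /o/ (a back vowel), it takes -ubu, giving *kehimoubu*.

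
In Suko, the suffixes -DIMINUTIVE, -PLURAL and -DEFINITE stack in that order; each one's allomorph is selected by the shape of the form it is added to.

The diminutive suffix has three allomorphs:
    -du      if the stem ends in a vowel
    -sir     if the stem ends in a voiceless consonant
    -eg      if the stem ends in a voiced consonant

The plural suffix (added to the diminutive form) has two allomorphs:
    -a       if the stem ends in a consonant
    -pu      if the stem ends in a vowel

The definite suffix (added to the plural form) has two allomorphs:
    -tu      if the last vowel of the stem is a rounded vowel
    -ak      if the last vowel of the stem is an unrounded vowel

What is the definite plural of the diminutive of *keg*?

*keg*: final sound = /g/, a voiced consonant → -eg → *kegeg*.
The diminutive form *kegeg*: final sound = /g/, a consonant → -a → *kegega*.
The last vowel of the plural form *kegega* is /a/, which is an unrounded vowel, so the definite suffix is -ak, giving *kegegaak*.

kegegaak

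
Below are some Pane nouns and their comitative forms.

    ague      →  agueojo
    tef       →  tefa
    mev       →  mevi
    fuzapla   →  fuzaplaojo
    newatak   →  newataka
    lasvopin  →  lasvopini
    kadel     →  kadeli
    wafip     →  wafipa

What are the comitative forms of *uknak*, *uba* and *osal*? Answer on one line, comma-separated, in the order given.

uknaka, ubaojo, osali

The alternation tracks the final sound of the stem — -a when the stem ends in a voiceless consonant (*tef*, *newatak*, *wafip*); -i when the stem ends in a voiced consonant (*mev*, *lasvopin*, *kadel*); -ojo when the stem ends in a vowel (*ague*, *fuzapla*).
*uknak*: final sound = /k/, a voiceless consonant → -a → *uknaka*.
*uba*: final sound = /a/, a vowel → -ojo → *ubaojo*.
*osal* — final sound /l/ (a voiced consonant) → -i → *osali*.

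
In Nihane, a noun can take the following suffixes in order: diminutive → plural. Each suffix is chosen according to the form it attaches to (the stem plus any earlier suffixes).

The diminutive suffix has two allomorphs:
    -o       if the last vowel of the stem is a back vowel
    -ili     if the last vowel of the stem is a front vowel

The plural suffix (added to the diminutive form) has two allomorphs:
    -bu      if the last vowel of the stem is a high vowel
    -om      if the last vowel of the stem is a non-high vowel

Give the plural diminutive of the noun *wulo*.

Since the last vowel of *wulo* is /o/ (a back vowel), it takes -o, giving *wuloo*.
Since the last vowel of the diminutive form *wuloo* is /o/ (a non-high vowel), it takes -om, giving *wulooom*.

wulooom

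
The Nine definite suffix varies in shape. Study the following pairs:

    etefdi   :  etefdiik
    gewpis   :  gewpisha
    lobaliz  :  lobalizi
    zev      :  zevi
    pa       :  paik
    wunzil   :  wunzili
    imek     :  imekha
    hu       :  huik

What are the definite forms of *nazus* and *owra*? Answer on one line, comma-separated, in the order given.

nazusha, owraik

The alternation tracks the final sound of the stem — -ha when the stem ends in a voiceless consonant (*gewpis*, *imek*); -i when the stem ends in a voiced consonant (*lobaliz*, *zev*, *wunzil*); -ik when the stem ends in a vowel (*etefdi*, *pa*, *hu*).
*nazus* — final sound /s/ (a voiceless consonant) → -ha → *nazusha*.
*owra*: final sound = /a/, a vowel → -ik → *owraik*.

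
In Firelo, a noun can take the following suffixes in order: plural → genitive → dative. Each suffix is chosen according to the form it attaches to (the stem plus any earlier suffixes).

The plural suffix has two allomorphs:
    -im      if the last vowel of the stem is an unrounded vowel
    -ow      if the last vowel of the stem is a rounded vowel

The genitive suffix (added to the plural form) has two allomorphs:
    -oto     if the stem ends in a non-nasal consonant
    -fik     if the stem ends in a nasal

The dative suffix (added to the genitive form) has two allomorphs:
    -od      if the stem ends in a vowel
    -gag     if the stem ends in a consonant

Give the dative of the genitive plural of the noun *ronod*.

ronodowotood

*ronod*: last vowel = /o/, a rounded vowel → -ow → *ronodow*.
The final consonant of the plural form *ronodow* is /w/, which is non-nasal, so the genitive suffix is -oto, giving *ronodowoto*.
The final sound of the genitive form *ronodowoto* is /o/, which is a vowel, so the dative suffix is -od, giving *ronodowotood*.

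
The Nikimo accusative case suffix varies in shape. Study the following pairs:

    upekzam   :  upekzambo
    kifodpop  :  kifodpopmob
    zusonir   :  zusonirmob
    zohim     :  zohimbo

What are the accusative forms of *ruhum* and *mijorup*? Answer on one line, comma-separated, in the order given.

The alternation tracks the final consonant of the stem — -bo when the stem ends in a nasal (*upekzam*, *zohim*); -mob when the stem ends in a non-nasal consonant (*kifodpop*, *zusonir*).
*ruhum*: final consonant = /m/, a nasal → -bo → *ruhumbo*.
The final consonant of *mijorup* is /p/, which is non-nasal, so the suffix is -mob, giving *mijorupmob*.

ruhumbo, mijorupmob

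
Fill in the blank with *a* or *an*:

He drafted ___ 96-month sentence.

a

The indefinite article is chosen by the initial *sound* of the following word, not its spelling.
The number *96* is spoken "ninety-…", beginning with /ˈnaɪnti/ — a consonant sound.
So the article is *a*: He drafted a 96-month sentence.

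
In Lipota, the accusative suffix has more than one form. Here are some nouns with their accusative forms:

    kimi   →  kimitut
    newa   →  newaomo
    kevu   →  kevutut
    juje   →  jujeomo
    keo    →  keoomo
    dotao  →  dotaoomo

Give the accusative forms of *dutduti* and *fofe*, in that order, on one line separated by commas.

Looking at the last vowel of each stem: -tut when the last vowel of the stem is a high vowel (*kimi*, *kevu*); -omo when the last vowel of the stem is a non-high vowel (*newa*, *juje*, *keo*, *dotao*).
*dutduti*: last vowel = /i/, a high vowel → -tut → *dutdutitut*.
Since the last vowel of *fofe* is /e/ (a non-high vowel), it takes -omo, giving *fofeomo*.

dutdutitut, fofeomo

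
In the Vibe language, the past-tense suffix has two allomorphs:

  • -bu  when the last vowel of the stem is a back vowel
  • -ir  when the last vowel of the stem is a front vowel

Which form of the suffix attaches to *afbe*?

-ir

*afbe* — last vowel /e/ (a front vowel) → -ir.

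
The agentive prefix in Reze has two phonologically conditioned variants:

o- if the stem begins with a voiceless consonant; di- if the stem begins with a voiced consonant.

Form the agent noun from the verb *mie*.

dimie

The first consonant of *mie* is /m/, which is voiced, so the prefix is di-, giving *dimie*.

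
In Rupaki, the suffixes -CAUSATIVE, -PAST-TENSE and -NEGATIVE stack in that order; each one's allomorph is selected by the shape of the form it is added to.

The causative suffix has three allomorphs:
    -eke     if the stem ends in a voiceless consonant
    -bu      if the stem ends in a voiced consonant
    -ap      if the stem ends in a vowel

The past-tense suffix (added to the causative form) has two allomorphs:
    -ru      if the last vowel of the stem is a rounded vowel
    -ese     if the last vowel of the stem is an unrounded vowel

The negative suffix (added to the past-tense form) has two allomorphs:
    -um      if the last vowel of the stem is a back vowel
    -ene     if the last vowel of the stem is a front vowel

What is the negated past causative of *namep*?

*namep* — final sound /p/ (a voiceless consonant) → -eke → *namepeke*.
The causative form *namepeke*: last vowel = /e/, an unrounded vowel → -ese → *namepekeese*.
The past-tense form *namepekeese*: last vowel = /e/, a front vowel → -ene → *namepekeeseene*.

namepekeeseene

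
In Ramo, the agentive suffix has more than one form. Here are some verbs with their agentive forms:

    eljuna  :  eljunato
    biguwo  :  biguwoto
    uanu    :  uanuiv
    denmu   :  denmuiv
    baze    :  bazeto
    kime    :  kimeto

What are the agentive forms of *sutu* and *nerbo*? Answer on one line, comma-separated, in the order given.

sutuiv, nerboto

The pattern is height harmony: -iv when the last vowel of the stem is a high vowel (*uanu*, *denmu*); -to when the last vowel of the stem is a non-high vowel (*eljuna*, *biguwo*, *baze*, *kime*).
Since the last vowel of *sutu* is /u/ (a high vowel), it takes -iv, giving *sutuiv*.
*nerbo* — last vowel /o/ (a non-high vowel) → -to → *nerboto*.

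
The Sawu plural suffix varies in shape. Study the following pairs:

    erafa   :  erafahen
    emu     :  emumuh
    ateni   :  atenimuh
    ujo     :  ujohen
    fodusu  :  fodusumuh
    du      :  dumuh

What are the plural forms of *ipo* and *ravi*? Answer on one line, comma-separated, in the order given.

ipohen, ravimuh

The pattern is height harmony: -muh when the last vowel of the stem is a high vowel (*emu*, *ateni*, *fodusu*, *du*); -hen when the last vowel of the stem is a non-high vowel (*erafa*, *ujo*).
*ipo*: last vowel = /o/, a non-high vowel → -hen → *ipohen*.
*ravi* — last vowel /i/ (a high vowel) → -muh → *ravimuh*.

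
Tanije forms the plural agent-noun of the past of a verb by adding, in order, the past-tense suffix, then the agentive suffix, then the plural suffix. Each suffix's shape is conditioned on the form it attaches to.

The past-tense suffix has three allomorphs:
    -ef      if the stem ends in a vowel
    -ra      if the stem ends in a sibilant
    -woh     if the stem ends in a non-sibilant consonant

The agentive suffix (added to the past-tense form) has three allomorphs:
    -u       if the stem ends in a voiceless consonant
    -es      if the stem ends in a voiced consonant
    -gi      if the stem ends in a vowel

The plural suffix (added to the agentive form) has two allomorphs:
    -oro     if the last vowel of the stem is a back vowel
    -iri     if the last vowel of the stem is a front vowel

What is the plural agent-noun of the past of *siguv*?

*siguv*: final sound = /v/, a non-sibilant consonant → -woh → *siguvwoh*.
The final sound of the past-tense form *siguvwoh* is /h/, which is a voiceless consonant, so the agentive suffix is -u, giving *siguvwohu*.
Since the last vowel of the agentive form *siguvwohu* is /u/ (a back vowel), it takes -oro, giving *siguvwohuoro*.

siguvwohuoro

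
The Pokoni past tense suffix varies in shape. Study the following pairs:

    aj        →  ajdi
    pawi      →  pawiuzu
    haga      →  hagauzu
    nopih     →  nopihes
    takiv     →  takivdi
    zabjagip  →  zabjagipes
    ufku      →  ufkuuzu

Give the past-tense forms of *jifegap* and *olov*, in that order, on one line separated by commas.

The alternation tracks the final sound of the stem — -es when the stem ends in a voiceless consonant (*nopih*, *zabjagip*); -di when the stem ends in a voiced consonant (*aj*, *takiv*); -uzu when the stem ends in a vowel (*pawi*, *haga*, *ufku*).
The final sound of *jifegap* is /p/, which is a voiceless consonant, so the suffix is -es, giving *jifegapes*.
The final sound of *olov* is /v/, which is a voiced consonant, so the suffix is -di, giving *olovdi*.

jifegapes, olovdi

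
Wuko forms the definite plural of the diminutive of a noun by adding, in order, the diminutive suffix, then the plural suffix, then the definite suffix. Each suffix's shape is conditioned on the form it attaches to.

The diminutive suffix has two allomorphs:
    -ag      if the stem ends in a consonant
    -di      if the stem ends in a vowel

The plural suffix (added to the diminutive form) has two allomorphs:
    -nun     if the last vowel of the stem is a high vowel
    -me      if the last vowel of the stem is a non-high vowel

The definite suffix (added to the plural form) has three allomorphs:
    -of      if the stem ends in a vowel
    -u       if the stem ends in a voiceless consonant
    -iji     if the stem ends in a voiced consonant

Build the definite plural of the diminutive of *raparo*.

raparodinuniji

The final sound of *raparo* is /o/, which is a vowel, so the diminutive suffix is -di, giving *raparodi*.
Since the last vowel of the diminutive form *raparodi* is /i/ (a high vowel), it takes -nun, giving *raparodinun*.
The final sound of the plural form *raparodinun* is /n/, which is a voiced consonant, so the definite suffix is -iji, giving *raparodinuniji*.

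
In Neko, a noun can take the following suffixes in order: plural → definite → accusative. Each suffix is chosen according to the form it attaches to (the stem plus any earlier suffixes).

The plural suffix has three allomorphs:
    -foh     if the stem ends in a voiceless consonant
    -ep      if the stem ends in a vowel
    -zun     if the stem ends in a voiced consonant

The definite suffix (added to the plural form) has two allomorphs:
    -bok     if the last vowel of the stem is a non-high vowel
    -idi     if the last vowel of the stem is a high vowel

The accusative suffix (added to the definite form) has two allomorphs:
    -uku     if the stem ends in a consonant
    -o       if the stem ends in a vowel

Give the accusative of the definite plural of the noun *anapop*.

The final sound of *anapop* is /p/, which is a voiceless consonant, so the plural suffix is -foh, giving *anapopfoh*.
The plural form *anapopfoh* — last vowel /o/ (a non-high vowel) → -bok → *anapopfohbok*.
The definite form *anapopfohbok* — final sound /k/ (a consonant) → -uku → *anapopfohbokuku*.

anapopfohbokuku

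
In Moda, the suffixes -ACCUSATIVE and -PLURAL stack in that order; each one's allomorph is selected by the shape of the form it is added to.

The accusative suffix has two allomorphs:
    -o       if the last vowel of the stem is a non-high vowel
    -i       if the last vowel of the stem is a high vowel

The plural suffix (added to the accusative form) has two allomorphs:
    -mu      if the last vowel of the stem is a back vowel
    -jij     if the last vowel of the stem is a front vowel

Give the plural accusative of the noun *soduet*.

soduetomu

*soduet*: last vowel = /e/, a non-high vowel → -o → *sodueto*.
The last vowel of the accusative form *sodueto* is /o/, which is a back vowel, so the plural suffix is -mu, giving *soduetomu*.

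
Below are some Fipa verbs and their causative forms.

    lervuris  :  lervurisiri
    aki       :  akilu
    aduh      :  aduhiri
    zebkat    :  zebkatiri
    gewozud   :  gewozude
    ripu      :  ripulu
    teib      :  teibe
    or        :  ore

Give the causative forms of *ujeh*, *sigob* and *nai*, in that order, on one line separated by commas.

Looking at the final sound of each stem: -iri when the stem ends in a voiceless consonant (*lervuris*, *aduh*, *zebkat*); -e when the stem ends in a voiced consonant (*gewozud*, *teib*, *or*); -lu when the stem ends in a vowel (*aki*, *ripu*).
*ujeh*: final sound = /h/, a voiceless consonant → -iri → *ujehiri*.
Since the final sound of *sigob* is /b/ (a voiced consonant), it takes -e, giving *sigobe*.
The final sound of *nai* is /i/, which is a vowel, so the suffix is -lu, giving *nailu*.

ujehiri, sigobe, nailu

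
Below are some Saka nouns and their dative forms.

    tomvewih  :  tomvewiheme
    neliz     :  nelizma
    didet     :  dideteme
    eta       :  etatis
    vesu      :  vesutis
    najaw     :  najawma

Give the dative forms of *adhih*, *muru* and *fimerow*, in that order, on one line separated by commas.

The suffix is conditioned by the final sound: -eme when the stem ends in a voiceless consonant (*tomvewih*, *didet*); -ma when the stem ends in a voiced consonant (*neliz*, *najaw*); -tis when the stem ends in a vowel (*eta*, *vesu*).
Since the final sound of *adhih* is /h/ (a voiceless consonant), it takes -eme, giving *adhiheme*.
*muru*: final sound = /u/, a vowel → -tis → *murutis*.
Since the final sound of *fimerow* is /w/ (a voiced consonant), it takes -ma, giving *fimerowma*.

adhiheme, murutis, fimerowma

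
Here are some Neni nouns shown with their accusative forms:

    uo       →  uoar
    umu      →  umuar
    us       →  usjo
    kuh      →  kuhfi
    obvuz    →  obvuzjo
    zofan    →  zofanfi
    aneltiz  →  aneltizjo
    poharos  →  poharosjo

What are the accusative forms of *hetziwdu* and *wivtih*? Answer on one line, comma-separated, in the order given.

The alternation tracks the final sound of the stem — -jo when the stem ends in a sibilant (*us*, *obvuz*, *aneltiz*, *poharos*); -fi when the stem ends in a non-sibilant consonant (*kuh*, *zofan*); -ar when the stem ends in a vowel (*uo*, *umu*).
The final sound of *hetziwdu* is /u/, which is a vowel, so the suffix is -ar, giving *hetziwduar*.
The final sound of *wivtih* is /h/, which is a non-sibilant consonant, so the suffix is -fi, giving *wivtihfi*.

hetziwduar, wivtihfi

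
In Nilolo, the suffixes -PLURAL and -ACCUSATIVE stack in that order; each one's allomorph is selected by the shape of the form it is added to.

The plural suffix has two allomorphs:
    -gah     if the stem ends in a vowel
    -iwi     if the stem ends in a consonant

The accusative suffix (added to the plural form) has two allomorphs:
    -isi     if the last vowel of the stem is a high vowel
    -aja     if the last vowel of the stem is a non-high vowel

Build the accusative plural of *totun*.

Since the final sound of *totun* is /n/ (a consonant), it takes -iwi, giving *totuniwi*.
The plural form *totuniwi*: last vowel = /i/, a high vowel → -isi → *totuniwiisi*.

totuniwiisi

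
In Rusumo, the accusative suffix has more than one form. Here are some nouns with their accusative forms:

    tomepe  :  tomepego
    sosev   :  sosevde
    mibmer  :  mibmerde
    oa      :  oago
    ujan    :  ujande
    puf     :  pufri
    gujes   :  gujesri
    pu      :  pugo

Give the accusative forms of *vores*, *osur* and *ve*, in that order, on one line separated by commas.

The suffix is conditioned by the final sound: -ri when the stem ends in a voiceless consonant (*puf*, *gujes*); -de when the stem ends in a voiced consonant (*sosev*, *mibmer*, *ujan*); -go when the stem ends in a vowel (*tomepe*, *oa*, *pu*).
Since the final sound of *vores* is /s/ (a voiceless consonant), it takes -ri, giving *voresri*.
*osur*: final sound = /r/, a voiced consonant → -de → *osurde*.
Since the final sound of *ve* is /e/ (a vowel), it takes -go, giving *vego*.

voresri, osurde, vego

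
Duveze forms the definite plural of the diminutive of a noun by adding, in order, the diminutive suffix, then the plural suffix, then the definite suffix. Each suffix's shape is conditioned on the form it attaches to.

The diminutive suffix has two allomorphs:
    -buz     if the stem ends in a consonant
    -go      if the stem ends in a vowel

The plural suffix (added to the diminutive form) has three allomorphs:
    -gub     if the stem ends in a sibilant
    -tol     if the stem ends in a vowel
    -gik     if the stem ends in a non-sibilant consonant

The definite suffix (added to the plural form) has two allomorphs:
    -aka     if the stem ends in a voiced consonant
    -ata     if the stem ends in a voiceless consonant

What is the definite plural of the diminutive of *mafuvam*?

mafuvambuzgubaka

*mafuvam*: final sound = /m/, a consonant → -buz → *mafuvambuz*.
The diminutive form *mafuvambuz*: final sound = /z/, a sibilant → -gub → *mafuvambuzgub*.
The final consonant of the plural form *mafuvambuzgub* is /b/, which is voiced, so the definite suffix is -aka, giving *mafuvambuzgubaka*.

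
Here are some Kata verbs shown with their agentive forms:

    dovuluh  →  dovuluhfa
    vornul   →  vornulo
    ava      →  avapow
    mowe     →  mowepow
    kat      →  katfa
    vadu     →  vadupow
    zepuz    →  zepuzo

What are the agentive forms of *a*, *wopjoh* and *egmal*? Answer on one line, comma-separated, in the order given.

The alternation tracks the final sound of the stem — -fa when the stem ends in a voiceless consonant (*dovuluh*, *kat*); -o when the stem ends in a voiced consonant (*vornul*, *zepuz*); -pow when the stem ends in a vowel (*ava*, *mowe*, *vadu*).
*a*: final sound = /a/, a vowel → -pow → *apow*.
*wopjoh* — final sound /h/ (a voiceless consonant) → -fa → *wopjohfa*.
Since the final sound of *egmal* is /l/ (a voiced consonant), it takes -o, giving *egmalo*.

apow, wopjohfa, egmalo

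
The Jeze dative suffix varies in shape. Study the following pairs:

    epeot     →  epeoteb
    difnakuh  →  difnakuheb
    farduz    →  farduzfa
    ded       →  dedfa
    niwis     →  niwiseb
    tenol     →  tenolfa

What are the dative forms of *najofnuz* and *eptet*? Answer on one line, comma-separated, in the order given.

The alternation tracks the final consonant of the stem — -eb when the stem ends in a voiceless consonant (*epeot*, *difnakuh*, *niwis*); -fa when the stem ends in a voiced consonant (*farduz*, *ded*, *tenol*).
The final consonant of *najofnuz* is /z/, which is voiced, so the suffix is -fa, giving *najofnuzfa*.
*eptet* — final consonant /t/ (voiceless) → -eb → *epteteb*.

najofnuzfa, epteteb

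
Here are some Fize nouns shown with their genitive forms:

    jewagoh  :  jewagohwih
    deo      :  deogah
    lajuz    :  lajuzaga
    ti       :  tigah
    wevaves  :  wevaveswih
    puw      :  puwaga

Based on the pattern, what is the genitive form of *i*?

Looking at the final sound of each stem: -wih when the stem ends in a voiceless consonant (*jewagoh*, *wevaves*); -aga when the stem ends in a voiced consonant (*lajuz*, *puw*); -gah when the stem ends in a vowel (*deo*, *ti*).
The final sound of *i* is /i/, which is a vowel, so the suffix is -gah, giving *igah*.

igah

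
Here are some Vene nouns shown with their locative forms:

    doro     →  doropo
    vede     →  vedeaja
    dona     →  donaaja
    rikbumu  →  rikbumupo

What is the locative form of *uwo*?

uwopo

Looking at the last vowel of each stem: -po when the last vowel of the stem is a rounded vowel (*doro*, *rikbumu*); -aja when the last vowel of the stem is an unrounded vowel (*vede*, *dona*).
The last vowel of *uwo* is /o/, which is a rounded vowel, so the suffix is -po, giving *uwopo*.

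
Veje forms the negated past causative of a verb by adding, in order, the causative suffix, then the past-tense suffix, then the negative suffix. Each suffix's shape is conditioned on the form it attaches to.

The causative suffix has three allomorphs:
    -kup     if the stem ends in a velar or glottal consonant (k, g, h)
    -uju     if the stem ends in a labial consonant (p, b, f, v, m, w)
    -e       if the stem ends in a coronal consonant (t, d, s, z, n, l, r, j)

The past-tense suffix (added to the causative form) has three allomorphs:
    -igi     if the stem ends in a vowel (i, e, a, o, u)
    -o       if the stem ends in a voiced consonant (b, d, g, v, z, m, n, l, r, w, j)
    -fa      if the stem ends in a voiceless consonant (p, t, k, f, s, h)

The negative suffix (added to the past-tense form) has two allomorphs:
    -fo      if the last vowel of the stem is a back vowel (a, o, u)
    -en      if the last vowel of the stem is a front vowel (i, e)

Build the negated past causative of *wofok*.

wofokkupfafo

*wofok* — final consonant /k/ (velar/glottal) → -kup → *wofokkup*.
The causative form *wofokkup*: final sound = /p/, a voiceless consonant → -fa → *wofokkupfa*.
The past-tense form *wofokkupfa* — last vowel /a/ (a back vowel) → -fo → *wofokkupfafo*.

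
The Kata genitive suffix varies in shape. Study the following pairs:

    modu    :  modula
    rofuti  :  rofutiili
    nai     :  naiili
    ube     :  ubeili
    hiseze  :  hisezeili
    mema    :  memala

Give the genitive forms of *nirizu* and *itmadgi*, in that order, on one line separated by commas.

nirizula, itmadgiili

Looking at the last vowel of each stem: -ili when the last vowel of the stem is a front vowel (*rofuti*, *nai*, *ube*, *hiseze*); -la when the last vowel of the stem is a back vowel (*modu*, *mema*).
*nirizu*: last vowel = /u/, a back vowel → -la → *nirizula*.
*itmadgi* — last vowel /i/ (a front vowel) → -ili → *itmadgiili*.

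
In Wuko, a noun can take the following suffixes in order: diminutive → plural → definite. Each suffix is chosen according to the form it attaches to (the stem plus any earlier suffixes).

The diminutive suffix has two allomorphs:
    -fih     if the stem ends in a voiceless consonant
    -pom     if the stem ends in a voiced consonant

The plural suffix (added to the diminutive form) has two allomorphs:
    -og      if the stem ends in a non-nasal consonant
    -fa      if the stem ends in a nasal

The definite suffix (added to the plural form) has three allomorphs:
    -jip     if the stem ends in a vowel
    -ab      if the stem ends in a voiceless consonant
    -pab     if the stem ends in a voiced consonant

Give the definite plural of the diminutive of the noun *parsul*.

parsulpomfajip

*parsul* — final consonant /l/ (voiced) → -pom → *parsulpom*.
The final consonant of the diminutive form *parsulpom* is /m/, which is a nasal, so the plural suffix is -fa, giving *parsulpomfa*.
Since the final sound of the plural form *parsulpomfa* is /a/ (a vowel), it takes -jip, giving *parsulpomfajip*.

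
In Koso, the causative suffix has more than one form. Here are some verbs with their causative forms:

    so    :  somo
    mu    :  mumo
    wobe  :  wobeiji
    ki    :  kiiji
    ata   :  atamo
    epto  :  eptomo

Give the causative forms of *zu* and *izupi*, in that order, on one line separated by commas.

The alternation tracks the last vowel of the stem — -iji when the last vowel of the stem is a front vowel (*wobe*, *ki*); -mo when the last vowel of the stem is a back vowel (*so*, *mu*, *ata*, *epto*).
Since the last vowel of *zu* is /u/ (a back vowel), it takes -mo, giving *zumo*.
*izupi* — last vowel /i/ (a front vowel) → -iji → *izupiiji*.

zumo, izupiiji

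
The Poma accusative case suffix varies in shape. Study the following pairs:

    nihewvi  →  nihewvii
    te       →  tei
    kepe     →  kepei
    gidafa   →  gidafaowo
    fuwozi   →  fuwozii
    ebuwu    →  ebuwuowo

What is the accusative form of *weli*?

The pattern is front/back vowel harmony: -i when the last vowel of the stem is a front vowel (*nihewvi*, *te*, *kepe*, *fuwozi*); -owo when the last vowel of the stem is a back vowel (*gidafa*, *ebuwu*).
*weli* — last vowel /i/ (a front vowel) → -i → *welii*.

welii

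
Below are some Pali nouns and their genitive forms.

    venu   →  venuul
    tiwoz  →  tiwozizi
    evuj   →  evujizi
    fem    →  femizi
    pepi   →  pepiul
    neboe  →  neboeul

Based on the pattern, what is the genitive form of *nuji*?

nujiul

Looking at the final sound of each stem: -izi when the stem ends in a consonant (*tiwoz*, *evuj*, *fem*); -ul when the stem ends in a vowel (*venu*, *pepi*, *neboe*).
The final sound of *nuji* is /i/, which is a vowel, so the suffix is -ul, giving *nujiul*.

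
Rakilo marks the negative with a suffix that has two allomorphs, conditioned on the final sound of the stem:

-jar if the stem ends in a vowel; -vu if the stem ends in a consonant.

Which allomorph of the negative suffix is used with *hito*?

-jar

*hito*: final sound = /o/, a vowel → -jar.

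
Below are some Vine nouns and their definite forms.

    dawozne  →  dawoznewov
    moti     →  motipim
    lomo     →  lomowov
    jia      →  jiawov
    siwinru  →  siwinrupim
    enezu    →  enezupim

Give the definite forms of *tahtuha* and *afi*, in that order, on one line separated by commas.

The pattern is height harmony: -pim when the last vowel of the stem is a high vowel (*moti*, *siwinru*, *enezu*); -wov when the last vowel of the stem is a non-high vowel (*dawozne*, *lomo*, *jia*).
The last vowel of *tahtuha* is /a/, which is a non-high vowel, so the suffix is -wov, giving *tahtuhawov*.
Since the last vowel of *afi* is /i/ (a high vowel), it takes -pim, giving *afipim*.

tahtuhawov, afipim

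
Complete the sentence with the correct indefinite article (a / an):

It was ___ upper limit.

The indefinite article is chosen by the initial *sound* of the following word, not its spelling.
*upper* begins with the sound /ʌ/ (u pronounced /ʌ/) — a vowel sound.
So the article is *an*: It was an upper limit.

an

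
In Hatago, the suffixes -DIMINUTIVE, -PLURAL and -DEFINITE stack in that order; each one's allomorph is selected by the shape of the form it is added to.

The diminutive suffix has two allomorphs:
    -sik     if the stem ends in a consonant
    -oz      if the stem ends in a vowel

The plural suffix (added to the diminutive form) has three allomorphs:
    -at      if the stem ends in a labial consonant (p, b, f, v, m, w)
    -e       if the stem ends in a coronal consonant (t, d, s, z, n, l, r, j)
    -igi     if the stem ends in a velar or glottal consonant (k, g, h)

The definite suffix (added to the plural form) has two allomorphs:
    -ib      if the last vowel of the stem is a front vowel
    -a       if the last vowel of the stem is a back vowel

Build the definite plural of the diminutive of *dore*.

doreozeib

The final sound of *dore* is /e/, which is a vowel, so the diminutive suffix is -oz, giving *doreoz*.
The final consonant of the diminutive form *doreoz* is /z/, which is coronal, so the plural suffix is -e, giving *doreoze*.
Since the last vowel of the plural form *doreoze* is /e/ (a front vowel), it takes -ib, giving *doreozeib*.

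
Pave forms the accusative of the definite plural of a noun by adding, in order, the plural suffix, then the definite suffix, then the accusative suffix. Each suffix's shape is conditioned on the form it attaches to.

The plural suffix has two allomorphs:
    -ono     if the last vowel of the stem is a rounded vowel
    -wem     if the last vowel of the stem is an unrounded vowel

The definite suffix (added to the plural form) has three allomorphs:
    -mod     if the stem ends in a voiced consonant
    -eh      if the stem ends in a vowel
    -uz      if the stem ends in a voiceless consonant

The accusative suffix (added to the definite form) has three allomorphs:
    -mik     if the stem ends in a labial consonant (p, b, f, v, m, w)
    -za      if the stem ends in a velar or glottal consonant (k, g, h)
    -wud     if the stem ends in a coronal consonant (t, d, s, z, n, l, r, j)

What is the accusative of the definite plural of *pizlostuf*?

Since the last vowel of *pizlostuf* is /u/ (a rounded vowel), it takes -ono, giving *pizlostufono*.
Since the final sound of the plural form *pizlostufono* is /o/ (a vowel), it takes -eh, giving *pizlostufonoeh*.
The definite form *pizlostufonoeh* — final consonant /h/ (velar/glottal) → -za → *pizlostufonoehza*.

pizlostufonoehza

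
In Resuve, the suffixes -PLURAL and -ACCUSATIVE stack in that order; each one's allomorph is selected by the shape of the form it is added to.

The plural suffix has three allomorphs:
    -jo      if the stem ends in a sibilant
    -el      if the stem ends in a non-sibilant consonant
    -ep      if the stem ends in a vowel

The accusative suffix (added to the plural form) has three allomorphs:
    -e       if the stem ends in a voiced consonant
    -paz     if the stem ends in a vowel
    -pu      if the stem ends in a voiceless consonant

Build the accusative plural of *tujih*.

tujihele

*tujih* — final sound /h/ (a non-sibilant consonant) → -el → *tujihel*.
The plural form *tujihel* — final sound /l/ (a voiced consonant) → -e → *tujihele*.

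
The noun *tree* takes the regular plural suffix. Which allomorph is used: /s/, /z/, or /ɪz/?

/z/

The stem *tree* ends in a voiced non-sibilant sound.
The plural suffix surfaces as /ɪz/ after sibilants, /s/ after other voiceless consonants, and /z/ after other voiced sounds.
So the plural -s on *tree* is pronounced /z/.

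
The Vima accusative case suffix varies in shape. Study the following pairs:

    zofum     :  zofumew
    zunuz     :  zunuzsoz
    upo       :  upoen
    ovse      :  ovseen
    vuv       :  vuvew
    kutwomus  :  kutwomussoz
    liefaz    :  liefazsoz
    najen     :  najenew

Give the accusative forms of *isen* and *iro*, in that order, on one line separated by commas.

isenew, iroen

The pattern is sibilance of the final sound: -soz when the stem ends in a sibilant (*zunuz*, *kutwomus*, *liefaz*); -ew when the stem ends in a non-sibilant consonant (*zofum*, *vuv*, *najen*); -en when the stem ends in a vowel (*upo*, *ovse*).
Since the final sound of *isen* is /n/ (a non-sibilant consonant), it takes -ew, giving *isenew*.
Since the final sound of *iro* is /o/ (a vowel), it takes -en, giving *iroen*.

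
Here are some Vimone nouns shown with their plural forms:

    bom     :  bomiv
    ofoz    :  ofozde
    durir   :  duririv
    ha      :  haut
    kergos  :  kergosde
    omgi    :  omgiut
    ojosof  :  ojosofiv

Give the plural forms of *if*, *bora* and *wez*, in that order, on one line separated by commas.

ifiv, boraut, wezde

The suffix is conditioned by the final sound: -de when the stem ends in a sibilant (*ofoz*, *kergos*); -iv when the stem ends in a non-sibilant consonant (*bom*, *durir*, *ojosof*); -ut when the stem ends in a vowel (*ha*, *omgi*).
Since the final sound of *if* is /f/ (a non-sibilant consonant), it takes -iv, giving *ifiv*.
Since the final sound of *bora* is /a/ (a vowel), it takes -ut, giving *boraut*.
*wez* — final sound /z/ (a sibilant) → -de → *wezde*.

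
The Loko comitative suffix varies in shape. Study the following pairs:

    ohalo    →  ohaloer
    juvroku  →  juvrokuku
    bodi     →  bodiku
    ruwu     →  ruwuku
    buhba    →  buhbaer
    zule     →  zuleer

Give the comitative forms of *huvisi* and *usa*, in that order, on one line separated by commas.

The alternation tracks the last vowel of the stem — -ku when the last vowel of the stem is a high vowel (*juvroku*, *bodi*, *ruwu*); -er when the last vowel of the stem is a non-high vowel (*ohalo*, *buhba*, *zule*).
Since the last vowel of *huvisi* is /i/ (a high vowel), it takes -ku, giving *huvisiku*.
*usa* — last vowel /a/ (a non-high vowel) → -er → *usaer*.

huvisiku, usaer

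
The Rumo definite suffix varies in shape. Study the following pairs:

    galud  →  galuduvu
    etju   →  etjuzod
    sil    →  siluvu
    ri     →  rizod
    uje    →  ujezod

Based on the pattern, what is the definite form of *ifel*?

The suffix is conditioned by the final sound: -uvu when the stem ends in a consonant (*galud*, *sil*); -zod when the stem ends in a vowel (*etju*, *ri*, *uje*).
*ifel* — final sound /l/ (a consonant) → -uvu → *ifeluvu*.

ifeluvu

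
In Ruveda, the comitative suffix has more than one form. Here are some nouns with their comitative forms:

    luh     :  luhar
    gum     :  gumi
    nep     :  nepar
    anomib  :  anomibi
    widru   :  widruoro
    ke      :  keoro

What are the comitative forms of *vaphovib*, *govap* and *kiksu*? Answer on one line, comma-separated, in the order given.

vaphovibi, govapar, kiksuoro

The suffix is conditioned by the final sound: -ar when the stem ends in a voiceless consonant (*luh*, *nep*); -i when the stem ends in a voiced consonant (*gum*, *anomib*); -oro when the stem ends in a vowel (*widru*, *ke*).
*vaphovib*: final sound = /b/, a voiced consonant → -i → *vaphovibi*.
The final sound of *govap* is /p/, which is a voiceless consonant, so the suffix is -ar, giving *govapar*.
*kiksu*: final sound = /u/, a vowel → -oro → *kiksuoro*.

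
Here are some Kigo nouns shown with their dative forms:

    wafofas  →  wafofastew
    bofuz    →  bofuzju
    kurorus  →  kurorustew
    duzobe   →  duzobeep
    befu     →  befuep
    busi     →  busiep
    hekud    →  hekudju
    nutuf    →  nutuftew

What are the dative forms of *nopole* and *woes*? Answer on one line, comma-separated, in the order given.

Looking at the final sound of each stem: -tew when the stem ends in a voiceless consonant (*wafofas*, *kurorus*, *nutuf*); -ju when the stem ends in a voiced consonant (*bofuz*, *hekud*); -ep when the stem ends in a vowel (*duzobe*, *befu*, *busi*).
*nopole* — final sound /e/ (a vowel) → -ep → *nopoleep*.
The final sound of *woes* is /s/, which is a voiceless consonant, so the suffix is -tew, giving *woestew*.

nopoleep, woestew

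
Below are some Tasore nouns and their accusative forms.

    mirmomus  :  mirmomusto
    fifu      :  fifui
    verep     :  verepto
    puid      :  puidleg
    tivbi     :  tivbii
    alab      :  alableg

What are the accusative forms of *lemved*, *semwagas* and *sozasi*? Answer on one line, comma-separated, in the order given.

lemvedleg, semwagasto, sozasii

The pattern is voicing of the final sound: -to when the stem ends in a voiceless consonant (*mirmomus*, *verep*); -leg when the stem ends in a voiced consonant (*puid*, *alab*); -i when the stem ends in a vowel (*fifu*, *tivbi*).
*lemved* — final sound /d/ (a voiced consonant) → -leg → *lemvedleg*.
*semwagas* — final sound /s/ (a voiceless consonant) → -to → *semwagasto*.
*sozasi* — final sound /i/ (a vowel) → -i → *sozasii*.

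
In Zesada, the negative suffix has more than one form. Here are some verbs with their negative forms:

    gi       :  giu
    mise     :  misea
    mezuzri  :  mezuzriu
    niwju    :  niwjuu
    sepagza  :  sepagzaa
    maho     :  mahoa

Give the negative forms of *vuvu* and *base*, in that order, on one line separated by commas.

vuvuu, basea

The pattern is height harmony: -u when the last vowel of the stem is a high vowel (*gi*, *mezuzri*, *niwju*); -a when the last vowel of the stem is a non-high vowel (*mise*, *sepagza*, *maho*).
Since the last vowel of *vuvu* is /u/ (a high vowel), it takes -u, giving *vuvuu*.
Since the last vowel of *base* is /e/ (a non-high vowel), it takes -a, giving *basea*.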